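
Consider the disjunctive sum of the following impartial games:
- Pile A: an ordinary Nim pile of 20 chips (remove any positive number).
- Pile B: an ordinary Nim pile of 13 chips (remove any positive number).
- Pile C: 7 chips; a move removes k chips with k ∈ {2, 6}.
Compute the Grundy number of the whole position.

Pile A is a plain Nim pile of size 20, so its Grundy value is 20.
Pile B is a plain Nim pile of size 13, so its Grundy value is 13.
For pile C, compute g(0), g(1), … with moves {2, 6}:
k:     0  1  2  3  4  5  6  7
g(k):  0  0  1  1  0  0  1  1
So g(7) = 1.
By the Sprague-Grundy theorem, the Grundy value of a sum of independent games is the XOR of the component values.
Combined value = 20 XOR 13 XOR 1 = 24.

24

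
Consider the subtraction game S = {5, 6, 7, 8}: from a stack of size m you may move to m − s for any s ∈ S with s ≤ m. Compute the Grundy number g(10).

2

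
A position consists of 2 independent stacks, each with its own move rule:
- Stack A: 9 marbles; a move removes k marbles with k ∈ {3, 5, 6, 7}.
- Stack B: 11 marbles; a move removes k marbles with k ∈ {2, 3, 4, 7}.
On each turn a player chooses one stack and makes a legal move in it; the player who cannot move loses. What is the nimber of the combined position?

3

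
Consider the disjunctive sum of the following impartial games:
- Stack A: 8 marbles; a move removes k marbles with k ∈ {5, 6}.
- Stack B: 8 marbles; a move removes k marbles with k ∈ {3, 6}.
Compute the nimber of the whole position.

3

Build the Grundy sequence for stack A with g(k) = mex{g(k−s) : s ∈ {5, 6}, s ≤ k}:
g(0) = mex{} = 0
g(1) = mex{} = 0
g(2) = mex{} = 0
g(3) = mex{} = 0
g(4) = mex{} = 0
g(5) = mex{0} = 1
g(6) = mex{0} = 1
g(7) = mex{0} = 1
g(8) = mex{0} = 1
So g(8) = 1.
For stack B, compute g(0), g(1), … with moves {3, 6}:
g(0) = mex{} = 0
g(1) = mex{} = 0
g(2) = mex{} = 0
g(3) = mex{0} = 1
g(4) = mex{0} = 1
g(5) = mex{0} = 1
g(6) = mex{0,1} = 2
g(7) = mex{0,1} = 2
g(8) = mex{0,1} = 2
So g(8) = 2.
The value of a disjunctive sum is the nim-sum of the parts.
Combined value = 1 ⊕ 2 = 3.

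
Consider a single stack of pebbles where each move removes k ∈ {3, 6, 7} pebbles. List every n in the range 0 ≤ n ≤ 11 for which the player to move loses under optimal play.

0, 1, 2, 10, 11

Grundy values for subtraction set {3, 6, 7}:
k:     0  1  2  3  4  5  6  7  8  9 10 11
g(k):  0  0  0  1  1  1  2  2  2  3  0  0
The P-positions (g = 0) in 0..11 are 0, 1, 2, 10, 11.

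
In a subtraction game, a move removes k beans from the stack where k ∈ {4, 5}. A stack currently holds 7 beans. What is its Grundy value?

1

Grundy values for subtraction set {4, 5}:
k:     0  1  2  3  4  5  6  7
g(k):  0  0  0  0  1  1  1  1
So g(7) = 1.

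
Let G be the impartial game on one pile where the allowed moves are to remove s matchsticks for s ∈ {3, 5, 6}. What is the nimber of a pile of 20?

0

Compute g(0), g(1), … for moves {3, 5, 6}:
k:     0  1  2  3  4  5  6  7  8  9 10 11 12 13 14 15 16 17 18 19 20
g(k):  0  0  0  1  1  1  2  2  2  0  0  0  1  1  1  2  2  2  0  0  0
So g(20) = 0.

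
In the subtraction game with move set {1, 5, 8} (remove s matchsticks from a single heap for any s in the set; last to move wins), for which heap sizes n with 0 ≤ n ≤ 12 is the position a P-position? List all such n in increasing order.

Compute g(0), g(1), … for moves {1, 5, 8}:
k:     0  1  2  3  4  5  6  7  8  9 10 11 12
g(k):  0  1  0  1  0  1  0  1  2  3  2  3  2
The P-positions (g = 0) in 0..12 are 0, 2, 4, 6.

0, 2, 4, 6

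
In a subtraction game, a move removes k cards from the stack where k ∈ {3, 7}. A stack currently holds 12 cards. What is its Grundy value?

0

Build the Grundy sequence with g(k) = mex{g(k−s) : s ∈ {3, 7}, s ≤ k}:
g(0) = mex{} = 0
g(1) = mex{} = 0
g(2) = mex{} = 0
g(3) = mex{0} = 1
g(4) = mex{0} = 1
g(5) = mex{0} = 1
g(6) = mex{1} = 0
g(7) = mex{0,1} = 2
g(8) = mex{0,1} = 2
g(9) = mex{0} = 1
g(10) = mex{1,2} = 0
g(11) = mex{1,2} = 0
g(12) = mex{1} = 0
So g(12) = 0.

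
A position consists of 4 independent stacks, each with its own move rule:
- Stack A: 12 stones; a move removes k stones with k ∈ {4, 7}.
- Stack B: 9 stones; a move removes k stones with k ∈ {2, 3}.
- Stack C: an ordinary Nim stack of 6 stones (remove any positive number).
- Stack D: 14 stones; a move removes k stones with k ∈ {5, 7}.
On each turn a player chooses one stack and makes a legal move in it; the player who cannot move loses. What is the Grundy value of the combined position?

Grundy values for stack A (subtraction set {4, 7}):
g(0) = mex{} = 0
g(1) = mex{} = 0
g(2) = mex{} = 0
g(3) = mex{} = 0
g(4) = mex{0} = 1
g(5) = mex{0} = 1
g(6) = mex{0} = 1
g(7) = mex{0} = 1
g(8) = mex{0,1} = 2
g(9) = mex{0,1} = 2
g(10) = mex{0,1} = 2
g(11) = mex{1} = 0
g(12) = mex{1,2} = 0
So g(12) = 0.
Build the Grundy sequence for stack B with g(k) = mex{g(k−s) : s ∈ {2, 3}, s ≤ k}:
g(0) = mex{} = 0
g(1) = mex{} = 0
g(2) = mex{0} = 1
g(3) = mex{0} = 1
g(4) = mex{0,1} = 2
g(5) = mex{1} = 0
g(6) = mex{1,2} = 0
g(7) = mex{0,2} = 1
g(8) = mex{0} = 1
g(9) = mex{0,1} = 2
So g(9) = 2.
Stack C is a plain Nim stack of size 6, so its Grundy value is 6.
Build the Grundy sequence for stack D with g(k) = mex{g(k−s) : s ∈ {5, 7}, s ≤ k}:
k:     0  1  2  3  4  5  6  7  8  9 10 11 12 13 14
g(k):  0  0  0  0  0  1  1  1  1  1  2  2  0  0  0
So g(14) = 0.
The value of a disjunctive sum is the nim-sum of the parts.
Combined value = 0 ⊕ 2 ⊕ 6 ⊕ 0 = 4.

4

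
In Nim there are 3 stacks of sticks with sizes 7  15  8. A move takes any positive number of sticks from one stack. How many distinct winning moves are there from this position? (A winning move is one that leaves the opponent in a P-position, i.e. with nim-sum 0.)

Bitwise XOR of the heap sizes:
  0111  (7)
  1111  (15)
  1000  (8)
  ----
  0000  (0)
The nim-sum is already 0, so every move leaves a nonzero nim-sum — there are no winning moves.

0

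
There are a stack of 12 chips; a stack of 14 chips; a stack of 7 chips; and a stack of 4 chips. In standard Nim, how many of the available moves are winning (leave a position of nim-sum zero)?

Nim-sum: 12 XOR 14 XOR 7 XOR 4 = 1.
The overall nim-sum is X = 1. A stack of size p has a winning move iff p XOR X < p (reduce it to p XOR X).
  12: 12 XOR 1 = 13 ≥ 12 — no move.
  14: 14 XOR 1 = 15 ≥ 14 — no move.
  7: 7 XOR 1 = 6 < 7 — winning move (to 6).
  4: 4 XOR 1 = 5 ≥ 4 — no move.
That gives 1 winning move.

1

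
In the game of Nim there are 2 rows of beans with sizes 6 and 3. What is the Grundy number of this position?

5

Nim-sum: 6 ⊕ 3 = 5.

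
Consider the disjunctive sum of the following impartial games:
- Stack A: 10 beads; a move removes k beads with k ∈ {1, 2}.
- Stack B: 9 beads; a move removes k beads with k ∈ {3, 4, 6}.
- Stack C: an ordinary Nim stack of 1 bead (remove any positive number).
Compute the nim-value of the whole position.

For stack A, compute g(0), g(1), … with moves {1, 2}:
k:     0  1  2  3  4  5  6  7  8  9 10
g(k):  0  1  2  0  1  2  0  1  2  0  1
So g(10) = 1.
Grundy values for stack B (subtraction set {3, 4, 6}):
k:     0  1  2  3  4  5  6  7  8  9
g(k):  0  0  0  1  1  1  2  2  2  0
So g(9) = 0.
Stack C is a plain Nim stack of size 1, so its Grundy value is 1.
The value of a disjunctive sum is the nim-sum of the parts.
Combined value = 1 XOR 0 XOR 1 = 0.

0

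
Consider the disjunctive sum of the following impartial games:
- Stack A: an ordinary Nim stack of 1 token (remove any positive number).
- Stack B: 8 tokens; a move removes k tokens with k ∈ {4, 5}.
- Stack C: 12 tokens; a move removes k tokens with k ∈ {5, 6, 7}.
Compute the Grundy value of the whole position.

3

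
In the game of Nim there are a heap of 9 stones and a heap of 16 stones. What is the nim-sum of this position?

Nim-sum: 9 ^ 16 = 25.

25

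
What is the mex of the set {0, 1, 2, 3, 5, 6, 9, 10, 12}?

4

The values 0, 1, 2, 3 are all present; 4 is the first non-negative integer missing from the set.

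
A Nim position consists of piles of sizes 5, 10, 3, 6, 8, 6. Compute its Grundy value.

4

Compute the nim-sum pairwise:
5 ⊕ 10 = 15
15 ⊕ 3 = 12
12 ⊕ 6 = 10
10 ⊕ 8 = 2
2 ⊕ 6 = 4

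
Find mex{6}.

0 is not in the set, so the mex is 0.

0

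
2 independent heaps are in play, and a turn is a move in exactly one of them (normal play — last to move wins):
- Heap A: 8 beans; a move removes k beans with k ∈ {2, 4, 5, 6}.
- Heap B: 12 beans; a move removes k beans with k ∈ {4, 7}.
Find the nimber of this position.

For heap A, compute g(0), g(1), … with moves {2, 4, 5, 6}:
g(0) = mex{} = 0
g(1) = mex{} = 0
g(2) = mex{0} = 1
g(3) = mex{0} = 1
g(4) = mex{0,1} = 2
g(5) = mex{0,1} = 2
g(6) = mex{0,1,2} = 3
g(7) = mex{0,1,2} = 3
g(8) = mex{1,2,3} = 0
So g(8) = 0.
Build the Grundy sequence for heap B with g(k) = mex{g(k−s) : s ∈ {4, 7}, s ≤ k}:
k:     0  1  2  3  4  5  6  7  8  9 10 11 12
g(k):  0  0  0  0  1  1  1  1  2  2  2  0  0
So g(12) = 0.
By the Sprague-Grundy theorem, the Grundy value of a sum of independent games is the XOR of the component values.
Combined value = 0 ⊕ 0 = 0.

0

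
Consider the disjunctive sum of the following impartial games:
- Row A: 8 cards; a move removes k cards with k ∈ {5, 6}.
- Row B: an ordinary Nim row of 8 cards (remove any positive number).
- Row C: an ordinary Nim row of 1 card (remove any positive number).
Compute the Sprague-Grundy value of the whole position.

Build the Grundy sequence for row A with g(k) = mex{g(k−s) : s ∈ {5, 6}, s ≤ k}:
g(0) = mex{} = 0
g(1) = mex{} = 0
g(2) = mex{} = 0
g(3) = mex{} = 0
g(4) = mex{} = 0
g(5) = mex{0} = 1
g(6) = mex{0} = 1
g(7) = mex{0} = 1
g(8) = mex{0} = 1
So g(8) = 1.
Row B is a plain Nim row of size 8, so its Grundy value is 8.
Row C is a plain Nim row of size 1, so its Grundy value is 1.
By the Sprague-Grundy theorem, the Grundy value of a sum of independent games is the XOR of the component values.
Combined value = 1 XOR 8 XOR 1 = 8.

8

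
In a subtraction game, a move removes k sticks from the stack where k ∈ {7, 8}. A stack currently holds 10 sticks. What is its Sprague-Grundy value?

Build the Grundy sequence with g(k) = mex{g(k−s) : s ∈ {7, 8}, s ≤ k}:
k:     0  1  2  3  4  5  6  7  8  9 10
g(k):  0  0  0  0  0  0  0  1  1  1  1
So g(10) = 1.

1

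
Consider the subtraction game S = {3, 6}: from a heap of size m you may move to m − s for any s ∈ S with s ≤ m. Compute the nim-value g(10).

0

Compute g(0), g(1), … for moves {3, 6}:
k:     0  1  2  3  4  5  6  7  8  9 10
g(k):  0  0  0  1  1  1  2  2  2  0  0
So g(10) = 0.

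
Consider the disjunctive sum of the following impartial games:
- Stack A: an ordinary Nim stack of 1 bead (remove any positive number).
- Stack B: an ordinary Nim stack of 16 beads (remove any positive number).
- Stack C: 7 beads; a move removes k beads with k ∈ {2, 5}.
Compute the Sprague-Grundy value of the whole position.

17

Stack A is a plain Nim stack of size 1, so its Grundy value is 1.
Stack B is a plain Nim stack of size 16, so its Grundy value is 16.
For stack C, compute g(0), g(1), … with moves {2, 5}:
g(0) = mex{} = 0
g(1) = mex{} = 0
g(2) = mex{0} = 1
g(3) = mex{0} = 1
g(4) = mex{1} = 0
g(5) = mex{0,1} = 2
g(6) = mex{0} = 1
g(7) = mex{1,2} = 0
So g(7) = 0.
The value of a disjunctive sum is the nim-sum of the parts.
Combined value = 1 XOR 16 XOR 0 = 17.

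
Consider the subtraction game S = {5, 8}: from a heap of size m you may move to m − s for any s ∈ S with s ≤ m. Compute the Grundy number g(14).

0

Grundy values for subtraction set {5, 8}:
k:     0  1  2  3  4  5  6  7  8  9 10 11 12 13 14
g(k):  0  0  0  0  0  1  1  1  1  1  2  2  2  0  0
So g(14) = 0.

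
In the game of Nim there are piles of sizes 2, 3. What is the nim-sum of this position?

1

Bitwise XOR of the heap sizes:
  10  (2)
  11  (3)
  --
  01  (1)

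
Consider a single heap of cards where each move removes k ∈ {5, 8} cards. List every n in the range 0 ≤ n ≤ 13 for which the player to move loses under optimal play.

0, 1, 2, 3, 4, 13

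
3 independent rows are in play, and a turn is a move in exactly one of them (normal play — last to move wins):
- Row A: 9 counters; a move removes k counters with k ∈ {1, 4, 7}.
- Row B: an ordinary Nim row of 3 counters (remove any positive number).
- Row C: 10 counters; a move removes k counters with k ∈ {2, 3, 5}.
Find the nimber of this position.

3

For row A, compute g(0), g(1), … with moves {1, 4, 7}:
g(0) = mex{} = 0
g(1) = mex{0} = 1
g(2) = mex{1} = 0
g(3) = mex{0} = 1
g(4) = mex{0,1} = 2
g(5) = mex{1,2} = 0
g(6) = mex{0} = 1
g(7) = mex{0,1} = 2
g(8) = mex{1,2} = 0
g(9) = mex{0} = 1
So g(9) = 1.
Row B is a plain Nim row of size 3, so its Grundy value is 3.
Grundy values for row C (subtraction set {2, 3, 5}):
k:     0  1  2  3  4  5  6  7  8  9 10
g(k):  0  0  1  1  2  2  3  0  0  1  1
So g(10) = 1.
By the Sprague-Grundy theorem, the Grundy value of a sum of independent games is the XOR of the component values.
Combined value = 1 ⊕ 3 ⊕ 1 = 3.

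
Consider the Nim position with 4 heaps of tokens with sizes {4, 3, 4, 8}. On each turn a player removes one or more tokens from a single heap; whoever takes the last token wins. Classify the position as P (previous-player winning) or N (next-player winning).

N-position

Compute the nim-sum pairwise:
4 ^ 3 = 7
7 ^ 4 = 3
3 ^ 8 = 11
The nim-sum is 11 ≠ 0, so this is an N-position: the player to move can win.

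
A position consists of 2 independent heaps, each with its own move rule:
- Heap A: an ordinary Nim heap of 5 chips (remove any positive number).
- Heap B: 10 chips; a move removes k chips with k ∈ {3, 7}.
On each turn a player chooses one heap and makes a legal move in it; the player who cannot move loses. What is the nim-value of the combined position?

5

Heap A is a plain Nim heap of size 5, so its Grundy value is 5.
For heap B, compute g(0), g(1), … with moves {3, 7}:
g(0) = mex{} = 0
g(1) = mex{} = 0
g(2) = mex{} = 0
g(3) = mex{0} = 1
g(4) = mex{0} = 1
g(5) = mex{0} = 1
g(6) = mex{1} = 0
g(7) = mex{0,1} = 2
g(8) = mex{0,1} = 2
g(9) = mex{0} = 1
g(10) = mex{1,2} = 0
So g(10) = 0.
By the Sprague-Grundy theorem, the Grundy value of a sum of independent games is the XOR of the component values.
Combined value = 5 XOR 0 = 5.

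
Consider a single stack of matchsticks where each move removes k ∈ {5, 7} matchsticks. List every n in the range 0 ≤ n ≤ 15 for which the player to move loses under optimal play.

0, 1, 2, 3, 4, 12, 13, 14, 15

Build the Grundy sequence with g(k) = mex{g(k−s) : s ∈ {5, 7}, s ≤ k}:
k:     0  1  2  3  4  5  6  7  8  9 10 11 12 13 14 15
g(k):  0  0  0  0  0  1  1  1  1  1  2  2  0  0  0  0
The P-positions (g = 0) in 0..15 are 0, 1, 2, 3, 4, 12, 13, 14, 15.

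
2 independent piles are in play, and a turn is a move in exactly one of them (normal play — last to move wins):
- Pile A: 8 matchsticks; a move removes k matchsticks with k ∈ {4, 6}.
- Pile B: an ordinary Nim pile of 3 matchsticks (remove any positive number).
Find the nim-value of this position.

1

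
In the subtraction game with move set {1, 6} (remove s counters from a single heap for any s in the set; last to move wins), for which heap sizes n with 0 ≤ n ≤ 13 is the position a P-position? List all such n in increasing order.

0, 2, 4, 7, 9, 11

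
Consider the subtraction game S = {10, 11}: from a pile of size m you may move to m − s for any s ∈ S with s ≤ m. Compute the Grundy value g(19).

1

Compute g(0), g(1), … for moves {10, 11}:
k:     0  1  2  3  4  5  6  7  8  9 10 11 12 13 14 15 16 17 18 19
g(k):  0  0  0  0  0  0  0  0  0  0  1  1  1  1  1  1  1  1  1  1
So g(19) = 1.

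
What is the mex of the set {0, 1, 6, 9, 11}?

2

The values 0, 1 are all present; 2 is the first non-negative integer missing from the set.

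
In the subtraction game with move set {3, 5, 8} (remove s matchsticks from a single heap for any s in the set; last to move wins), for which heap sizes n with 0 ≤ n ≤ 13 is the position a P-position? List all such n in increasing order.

0, 1, 2, 11, 12, 13

Compute g(0), g(1), … for moves {3, 5, 8}:
k:     0  1  2  3  4  5  6  7  8  9 10 11 12 13
g(k):  0  0  0  1  1  1  2  2  2  3  3  0  0  0
The P-positions (g = 0) in 0..13 are 0, 1, 2, 11, 12, 13.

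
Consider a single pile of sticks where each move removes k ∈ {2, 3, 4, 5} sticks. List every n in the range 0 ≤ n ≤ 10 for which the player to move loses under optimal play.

0, 1, 7, 8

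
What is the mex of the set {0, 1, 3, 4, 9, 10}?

The values 0, 1 are all present; 2 is the first non-negative integer missing from the set.

2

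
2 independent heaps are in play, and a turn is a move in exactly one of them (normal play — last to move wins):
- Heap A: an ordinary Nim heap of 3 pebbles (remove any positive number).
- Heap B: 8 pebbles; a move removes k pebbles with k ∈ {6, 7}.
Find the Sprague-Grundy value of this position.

2

Heap A is a plain Nim heap of size 3, so its Grundy value is 3.
Build the Grundy sequence for heap B with g(k) = mex{g(k−s) : s ∈ {6, 7}, s ≤ k}:
g(0) = mex{} = 0
g(1) = mex{} = 0
g(2) = mex{} = 0
g(3) = mex{} = 0
g(4) = mex{} = 0
g(5) = mex{} = 0
g(6) = mex{0} = 1
g(7) = mex{0} = 1
g(8) = mex{0} = 1
So g(8) = 1.
By the Sprague-Grundy theorem, the Grundy value of a sum of independent games is the XOR of the component values.
Combined value = 3 XOR 1 = 2.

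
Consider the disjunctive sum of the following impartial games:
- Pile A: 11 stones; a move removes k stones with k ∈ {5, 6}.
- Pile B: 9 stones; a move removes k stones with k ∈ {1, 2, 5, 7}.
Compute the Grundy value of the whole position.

For pile A, compute g(0), g(1), … with moves {5, 6}:
g(0) = mex{} = 0
g(1) = mex{} = 0
g(2) = mex{} = 0
g(3) = mex{} = 0
g(4) = mex{} = 0
g(5) = mex{0} = 1
g(6) = mex{0} = 1
g(7) = mex{0} = 1
g(8) = mex{0} = 1
g(9) = mex{0} = 1
g(10) = mex{0,1} = 2
g(11) = mex{1} = 0
So g(11) = 0.
Build the Grundy sequence for pile B with g(k) = mex{g(k−s) : s ∈ {1, 2, 5, 7}, s ≤ k}:
g(0) = mex{} = 0
g(1) = mex{0} = 1
g(2) = mex{0,1} = 2
g(3) = mex{1,2} = 0
g(4) = mex{0,2} = 1
g(5) = mex{0,1} = 2
g(6) = mex{1,2} = 0
g(7) = mex{0,2} = 1
g(8) = mex{0,1} = 2
g(9) = mex{1,2} = 0
So g(9) = 0.
By the Sprague-Grundy theorem, the Grundy value of a sum of independent games is the XOR of the component values.
Combined value = 0 ⊕ 0 = 0.

0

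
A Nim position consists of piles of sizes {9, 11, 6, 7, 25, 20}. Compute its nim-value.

14

Nim-sum: 9 ^ 11 ^ 6 ^ 7 ^ 25 ^ 20 = 14.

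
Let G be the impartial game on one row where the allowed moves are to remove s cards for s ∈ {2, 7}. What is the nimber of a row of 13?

0

Build the Grundy sequence with g(k) = mex{g(k−s) : s ∈ {2, 7}, s ≤ k}:
g(0) = mex{} = 0
g(1) = mex{} = 0
g(2) = mex{0} = 1
g(3) = mex{0} = 1
g(4) = mex{1} = 0
g(5) = mex{1} = 0
g(6) = mex{0} = 1
g(7) = mex{0} = 1
g(8) = mex{0,1} = 2
g(9) = mex{1} = 0
g(10) = mex{1,2} = 0
g(11) = mex{0} = 1
g(12) = mex{0} = 1
g(13) = mex{1} = 0
So g(13) = 0.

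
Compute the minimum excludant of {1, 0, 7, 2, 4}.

3

The values 0, 1, 2 are all present; 3 is the first non-negative integer missing from the set.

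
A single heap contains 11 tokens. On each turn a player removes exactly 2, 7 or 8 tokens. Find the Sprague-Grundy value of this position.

3

Build the Grundy sequence with g(k) = mex{g(k−s) : s ∈ {2, 7, 8}, s ≤ k}:
g(0) = mex{} = 0
g(1) = mex{} = 0
g(2) = mex{0} = 1
g(3) = mex{0} = 1
g(4) = mex{1} = 0
g(5) = mex{1} = 0
g(6) = mex{0} = 1
g(7) = mex{0} = 1
g(8) = mex{0,1} = 2
g(9) = mex{0,1} = 2
g(10) = mex{1,2} = 0
g(11) = mex{0,1,2} = 3
So g(11) = 3.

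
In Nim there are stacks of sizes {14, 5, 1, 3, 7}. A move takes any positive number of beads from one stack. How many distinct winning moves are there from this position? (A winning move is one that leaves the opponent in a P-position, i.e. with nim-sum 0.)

Nim-sum: 14 ^ 5 ^ 1 ^ 3 ^ 7 = 14.
The overall nim-sum is X = 14. A stack of size p has a winning move iff p XOR X < p (reduce it to p XOR X).
  14: 14 XOR 14 = 0 < 14 — winning move (to 0).
  5: 5 XOR 14 = 11 ≥ 5 — no move.
  1: 1 XOR 14 = 15 ≥ 1 — no move.
  3: 3 XOR 14 = 13 ≥ 3 — no move.
  7: 7 XOR 14 = 9 ≥ 7 — no move.
That gives 1 winning move.

1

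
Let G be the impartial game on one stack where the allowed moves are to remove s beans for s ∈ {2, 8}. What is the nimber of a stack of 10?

0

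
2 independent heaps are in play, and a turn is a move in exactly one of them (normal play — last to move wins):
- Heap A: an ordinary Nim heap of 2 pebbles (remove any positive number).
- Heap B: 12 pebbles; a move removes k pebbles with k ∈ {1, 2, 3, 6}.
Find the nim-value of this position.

2

Heap A is a plain Nim heap of size 2, so its Grundy value is 2.
Grundy values for heap B (subtraction set {1, 2, 3, 6}):
g(0) = mex{} = 0
g(1) = mex{0} = 1
g(2) = mex{0,1} = 2
g(3) = mex{0,1,2} = 3
g(4) = mex{1,2,3} = 0
g(5) = mex{0,2,3} = 1
g(6) = mex{0,1,3} = 2
g(7) = mex{0,1,2} = 3
g(8) = mex{1,2,3} = 0
g(9) = mex{0,2,3} = 1
g(10) = mex{0,1,3} = 2
g(11) = mex{0,1,2} = 3
g(12) = mex{1,2,3} = 0
So g(12) = 0.
The value of a disjunctive sum is the nim-sum of the parts.
Combined value = 2 XOR 0 = 2.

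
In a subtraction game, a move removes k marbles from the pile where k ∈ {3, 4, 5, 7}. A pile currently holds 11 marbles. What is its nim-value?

0

Build the Grundy sequence with g(k) = mex{g(k−s) : s ∈ {3, 4, 5, 7}, s ≤ k}:
k:     0  1  2  3  4  5  6  7  8  9 10 11
g(k):  0  0  0  1  1  1  2  2  2  3  0  0
So g(11) = 0.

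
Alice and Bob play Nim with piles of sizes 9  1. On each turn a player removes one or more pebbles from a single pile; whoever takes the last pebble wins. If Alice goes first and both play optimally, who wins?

Alice wins

In binary:
  1001  (9)
  0001  (1)
  ----
  1000  (8)
The nim-sum is 8 ≠ 0, so this is an N-position: the player to move can win; Alice has a winning move.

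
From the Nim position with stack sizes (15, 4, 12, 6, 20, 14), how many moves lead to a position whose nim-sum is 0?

Nim-sum: 15 ^ 4 ^ 12 ^ 6 ^ 20 ^ 14 = 27.
The overall nim-sum is X = 27. A stack of size p has a winning move iff p XOR X < p (reduce it to p XOR X).
  15: 15 XOR 27 = 20 ≥ 15 — no move.
  4: 4 XOR 27 = 31 ≥ 4 — no move.
  12: 12 XOR 27 = 23 ≥ 12 — no move.
  6: 6 XOR 27 = 29 ≥ 6 — no move.
  20: 20 XOR 27 = 15 < 20 — winning move (to 15).
  14: 14 XOR 27 = 21 ≥ 14 — no move.
That gives 1 winning move.

1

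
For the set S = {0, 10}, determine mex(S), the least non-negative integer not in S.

1

0 is in the set but 1 is not, so the mex is 1.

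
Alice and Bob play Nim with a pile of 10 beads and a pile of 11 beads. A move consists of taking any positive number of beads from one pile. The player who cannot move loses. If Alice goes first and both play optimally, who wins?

Alice wins

Nim-sum: 10 ⊕ 11 = 1.
The nim-sum is 1 ≠ 0, so this is an N-position: the player to move can win; Alice has a winning move.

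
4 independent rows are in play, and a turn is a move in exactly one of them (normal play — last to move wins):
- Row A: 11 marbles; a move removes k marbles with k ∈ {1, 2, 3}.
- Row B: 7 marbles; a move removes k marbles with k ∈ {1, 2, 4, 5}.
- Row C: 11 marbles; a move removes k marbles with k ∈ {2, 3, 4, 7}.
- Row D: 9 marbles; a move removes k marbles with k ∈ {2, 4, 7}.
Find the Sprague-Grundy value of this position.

2

Grundy values for row A (subtraction set {1, 2, 3}):
g(0) = mex{} = 0
g(1) = mex{0} = 1
g(2) = mex{0,1} = 2
g(3) = mex{0,1,2} = 3
g(4) = mex{1,2,3} = 0
g(5) = mex{0,2,3} = 1
g(6) = mex{0,1,3} = 2
g(7) = mex{0,1,2} = 3
g(8) = mex{1,2,3} = 0
g(9) = mex{0,2,3} = 1
g(10) = mex{0,1,3} = 2
g(11) = mex{0,1,2} = 3
So g(11) = 3.
Grundy values for row B (subtraction set {1, 2, 4, 5}):
k:     0  1  2  3  4  5  6  7
g(k):  0  1  2  0  1  2  0  1
So g(7) = 1.
For row C, compute g(0), g(1), … with moves {2, 3, 4, 7}:
g(0) = mex{} = 0
g(1) = mex{} = 0
g(2) = mex{0} = 1
g(3) = mex{0} = 1
g(4) = mex{0,1} = 2
g(5) = mex{0,1} = 2
g(6) = mex{1,2} = 0
g(7) = mex{0,1,2} = 3
g(8) = mex{0,2} = 1
g(9) = mex{0,1,2,3} = 4
g(10) = mex{0,1,3} = 2
g(11) = mex{1,2,3,4} = 0
So g(11) = 0.
For row D, compute g(0), g(1), … with moves {2, 4, 7}:
k:     0  1  2  3  4  5  6  7  8  9
g(k):  0  0  1  1  2  2  0  3  1  0
So g(9) = 0.
By the Sprague-Grundy theorem, the Grundy value of a sum of independent games is the XOR of the component values.
Combined value = 3 XOR 1 XOR 0 XOR 0 = 2.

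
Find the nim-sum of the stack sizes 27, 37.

62

Bitwise XOR of the heap sizes:
  011011  (27)
  100101  (37)
  ------
  111110  (62)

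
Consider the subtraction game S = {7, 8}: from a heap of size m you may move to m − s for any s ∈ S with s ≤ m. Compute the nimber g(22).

Build the Grundy sequence with g(k) = mex{g(k−s) : s ∈ {7, 8}, s ≤ k}:
k:     0  1  2  3  4  5  6  7  8  9 10 11 12 13 14 15 16 17 18 19 20 21 22
g(k):  0  0  0  0  0  0  0  1  1  1  1  1  1  1  2  0  0  0  0  0  0  0  1
So g(22) = 1.

1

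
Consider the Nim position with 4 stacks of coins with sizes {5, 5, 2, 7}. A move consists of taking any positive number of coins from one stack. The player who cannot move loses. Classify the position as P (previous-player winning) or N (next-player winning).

N-position

Compute the nim-sum pairwise:
5 XOR 5 = 0
0 XOR 2 = 2
2 XOR 7 = 5
The nim-sum is 5 ≠ 0, so this is an N-position: the player to move can win.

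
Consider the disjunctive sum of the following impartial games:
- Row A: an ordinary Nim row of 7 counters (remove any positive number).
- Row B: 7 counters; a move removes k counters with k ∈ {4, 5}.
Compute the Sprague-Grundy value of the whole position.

6

Row A is a plain Nim row of size 7, so its Grundy value is 7.
Build the Grundy sequence for row B with g(k) = mex{g(k−s) : s ∈ {4, 5}, s ≤ k}:
k:     0  1  2  3  4  5  6  7
g(k):  0  0  0  0  1  1  1  1
So g(7) = 1.
The value of a disjunctive sum is the nim-sum of the parts.
Combined value = 7 XOR 1 = 6.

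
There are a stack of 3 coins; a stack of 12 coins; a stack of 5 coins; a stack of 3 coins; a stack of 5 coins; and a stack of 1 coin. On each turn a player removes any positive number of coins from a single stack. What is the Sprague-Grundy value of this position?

Compute the nim-sum pairwise:
3 ⊕ 12 = 15
15 ⊕ 5 = 10
10 ⊕ 3 = 9
9 ⊕ 5 = 12
12 ⊕ 1 = 13

13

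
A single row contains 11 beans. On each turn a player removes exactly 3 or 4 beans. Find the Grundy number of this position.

1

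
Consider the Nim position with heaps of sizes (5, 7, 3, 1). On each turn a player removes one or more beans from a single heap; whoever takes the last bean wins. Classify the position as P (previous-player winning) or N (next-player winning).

P-position

Nim-sum: 5 XOR 7 XOR 3 XOR 1 = 0.
The nim-sum is 0, so this is a P-position: the player to move is in a losing position under optimal play.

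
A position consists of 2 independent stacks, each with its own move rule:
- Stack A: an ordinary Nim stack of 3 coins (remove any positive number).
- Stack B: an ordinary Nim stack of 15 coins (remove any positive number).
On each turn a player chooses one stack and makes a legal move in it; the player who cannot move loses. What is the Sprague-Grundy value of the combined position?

12

Stack A is a plain Nim stack of size 3, so its Grundy value is 3.
Stack B is a plain Nim stack of size 15, so its Grundy value is 15.
The value of a disjunctive sum is the nim-sum of the parts.
Combined value = 3 XOR 15 = 12.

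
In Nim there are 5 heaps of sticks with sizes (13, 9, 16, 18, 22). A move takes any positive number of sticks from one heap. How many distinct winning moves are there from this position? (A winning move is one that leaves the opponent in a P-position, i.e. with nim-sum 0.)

Write each in binary and XOR column by column:
  01101  (13)
  01001  (9)
  10000  (16)
  10010  (18)
  10110  (22)
  -----
  10000  (16)
The overall nim-sum is X = 16. A heap of size p has a winning move iff p XOR X < p (reduce it to p XOR X).
  13: 13 XOR 16 = 29 ≥ 13 — no move.
  9: 9 XOR 16 = 25 ≥ 9 — no move.
  16: 16 XOR 16 = 0 < 16 — winning move (to 0).
  18: 18 XOR 16 = 2 < 18 — winning move (to 2).
  22: 22 XOR 16 = 6 < 22 — winning move (to 6).
That gives 3 winning moves.

3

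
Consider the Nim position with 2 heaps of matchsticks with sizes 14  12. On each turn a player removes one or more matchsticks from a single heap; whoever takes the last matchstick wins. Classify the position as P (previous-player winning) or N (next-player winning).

N-position

In binary:
  1110  (14)
  1100  (12)
  ----
  0010  (2)
The nim-sum is 2 ≠ 0, so this is an N-position: the player to move can win.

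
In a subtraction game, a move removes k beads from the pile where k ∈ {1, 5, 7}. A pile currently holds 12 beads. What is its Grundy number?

0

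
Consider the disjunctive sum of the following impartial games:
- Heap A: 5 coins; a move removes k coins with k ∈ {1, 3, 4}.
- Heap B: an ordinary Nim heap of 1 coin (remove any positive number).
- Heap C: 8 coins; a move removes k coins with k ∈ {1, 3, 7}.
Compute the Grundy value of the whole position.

2

For heap A, compute g(0), g(1), … with moves {1, 3, 4}:
k:     0  1  2  3  4  5
g(k):  0  1  0  1  2  3
So g(5) = 3.
Heap B is a plain Nim heap of size 1, so its Grundy value is 1.
Grundy values for heap C (subtraction set {1, 3, 7}):
k:     0  1  2  3  4  5  6  7  8
g(k):  0  1  0  1  0  1  0  1  0
So g(8) = 0.
By the Sprague-Grundy theorem, the Grundy value of a sum of independent games is the XOR of the component values.
Combined value = 3 XOR 1 XOR 0 = 2.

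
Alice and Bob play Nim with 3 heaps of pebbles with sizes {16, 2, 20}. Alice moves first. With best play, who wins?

Compute the nim-sum pairwise:
16 ⊕ 2 = 18
18 ⊕ 20 = 6
The nim-sum is 6 ≠ 0, so this is an N-position: the player to move can win; Alice has a winning move.

Alice wins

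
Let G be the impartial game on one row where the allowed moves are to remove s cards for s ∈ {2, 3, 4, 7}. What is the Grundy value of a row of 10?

Build the Grundy sequence with g(k) = mex{g(k−s) : s ∈ {2, 3, 4, 7}, s ≤ k}:
g(0) = mex{} = 0
g(1) = mex{} = 0
g(2) = mex{0} = 1
g(3) = mex{0} = 1
g(4) = mex{0,1} = 2
g(5) = mex{0,1} = 2
g(6) = mex{1,2} = 0
g(7) = mex{0,1,2} = 3
g(8) = mex{0,2} = 1
g(9) = mex{0,1,2,3} = 4
g(10) = mex{0,1,3} = 2
So g(10) = 2.

2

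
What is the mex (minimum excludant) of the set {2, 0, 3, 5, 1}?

The values 0, 1, 2, 3 are all present; 4 is the first non-negative integer missing from the set.

4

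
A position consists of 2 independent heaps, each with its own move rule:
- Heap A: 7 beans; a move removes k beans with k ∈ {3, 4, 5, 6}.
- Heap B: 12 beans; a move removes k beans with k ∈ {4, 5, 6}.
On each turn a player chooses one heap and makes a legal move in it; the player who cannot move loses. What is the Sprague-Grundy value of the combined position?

For heap A, compute g(0), g(1), … with moves {3, 4, 5, 6}:
g(0) = mex{} = 0
g(1) = mex{} = 0
g(2) = mex{} = 0
g(3) = mex{0} = 1
g(4) = mex{0} = 1
g(5) = mex{0} = 1
g(6) = mex{0,1} = 2
g(7) = mex{0,1} = 2
So g(7) = 2.
Build the Grundy sequence for heap B with g(k) = mex{g(k−s) : s ∈ {4, 5, 6}, s ≤ k}:
g(0) = mex{} = 0
g(1) = mex{} = 0
g(2) = mex{} = 0
g(3) = mex{} = 0
g(4) = mex{0} = 1
g(5) = mex{0} = 1
g(6) = mex{0} = 1
g(7) = mex{0} = 1
g(8) = mex{0,1} = 2
g(9) = mex{0,1} = 2
g(10) = mex{1} = 0
g(11) = mex{1} = 0
g(12) = mex{1,2} = 0
So g(12) = 0.
The value of a disjunctive sum is the nim-sum of the parts.
Combined value = 2 XOR 0 = 2.

2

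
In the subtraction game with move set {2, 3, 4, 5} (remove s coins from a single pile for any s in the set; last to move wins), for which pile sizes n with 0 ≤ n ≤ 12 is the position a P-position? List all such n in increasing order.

Compute g(0), g(1), … for moves {2, 3, 4, 5}:
k:     0  1  2  3  4  5  6  7  8  9 10 11 12
g(k):  0  0  1  1  2  2  3  0  0  1  1  2  2
The P-positions (g = 0) in 0..12 are 0, 1, 7, 8.

0, 1, 7, 8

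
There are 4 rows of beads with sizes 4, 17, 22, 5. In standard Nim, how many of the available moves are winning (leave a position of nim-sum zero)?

3

Write each in binary and XOR column by column:
  00100  (4)
  10001  (17)
  10110  (22)
  00101  (5)
  -----
  00110  (6)
The overall nim-sum is X = 6. A row of size p has a winning move iff p XOR X < p (reduce it to p XOR X).
  4: 4 XOR 6 = 2 < 4 — winning move (to 2).
  17: 17 XOR 6 = 23 ≥ 17 — no move.
  22: 22 XOR 6 = 16 < 22 — winning move (to 16).
  5: 5 XOR 6 = 3 < 5 — winning move (to 3).
That gives 3 winning moves.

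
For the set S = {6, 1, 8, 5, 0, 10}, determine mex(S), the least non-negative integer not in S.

2

The values 0, 1 are all present; 2 is the first non-negative integer missing from the set.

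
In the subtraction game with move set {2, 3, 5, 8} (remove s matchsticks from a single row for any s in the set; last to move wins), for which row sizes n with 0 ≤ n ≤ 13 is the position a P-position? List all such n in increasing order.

Compute g(0), g(1), … for moves {2, 3, 5, 8}:
k:     0  1  2  3  4  5  6  7  8  9 10 11 12 13
g(k):  0  0  1  1  2  2  3  0  4  1  3  0  4  1
The P-positions (g = 0) in 0..13 are 0, 1, 7, 11.

0, 1, 7, 11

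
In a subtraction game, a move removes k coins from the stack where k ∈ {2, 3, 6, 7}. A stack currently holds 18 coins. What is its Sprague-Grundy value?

0

Compute g(0), g(1), … for moves {2, 3, 6, 7}:
k:     0  1  2  3  4  5  6  7  8  9 10 11 12 13 14 15 16 17 18
g(k):  0  0  1  1  2  0  3  1  2  0  0  1  1  2  0  3  1  2  0
So g(18) = 0.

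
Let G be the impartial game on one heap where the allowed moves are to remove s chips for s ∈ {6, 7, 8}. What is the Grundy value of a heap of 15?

0

Build the Grundy sequence with g(k) = mex{g(k−s) : s ∈ {6, 7, 8}, s ≤ k}:
k:     0  1  2  3  4  5  6  7  8  9 10 11 12 13 14 15
g(k):  0  0  0  0  0  0  1  1  1  1  1  1  2  2  0  0
So g(15) = 0.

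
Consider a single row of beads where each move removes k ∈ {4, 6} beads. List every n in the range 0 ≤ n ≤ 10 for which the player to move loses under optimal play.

0, 1, 2, 3, 10

Build the Grundy sequence with g(k) = mex{g(k−s) : s ∈ {4, 6}, s ≤ k}:
k:     0  1  2  3  4  5  6  7  8  9 10
g(k):  0  0  0  0  1  1  1  1  2  2  0
The P-positions (g = 0) in 0..10 are 0, 1, 2, 3, 10.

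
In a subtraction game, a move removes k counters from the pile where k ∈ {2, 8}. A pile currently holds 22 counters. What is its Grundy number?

Compute g(0), g(1), … for moves {2, 8}:
k:     0  1  2  3  4  5  6  7  8  9 10 11 12 13 14 15 16 17 18 19 20 21 22
g(k):  0  0  1  1  0  0  1  1  2  2  0  0  1  1  0  0  1  1  2  2  0  0  1
So g(22) = 1.

1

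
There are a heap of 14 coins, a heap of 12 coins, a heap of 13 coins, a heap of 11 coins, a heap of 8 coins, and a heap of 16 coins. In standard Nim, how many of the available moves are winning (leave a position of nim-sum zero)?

1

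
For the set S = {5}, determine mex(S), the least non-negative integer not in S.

0 is not in the set, so the mex is 0.

0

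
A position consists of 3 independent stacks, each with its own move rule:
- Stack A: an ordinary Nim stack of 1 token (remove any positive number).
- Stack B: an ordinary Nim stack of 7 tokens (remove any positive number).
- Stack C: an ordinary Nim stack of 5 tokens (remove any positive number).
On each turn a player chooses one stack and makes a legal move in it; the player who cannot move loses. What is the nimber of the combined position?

Stack A is a plain Nim stack of size 1, so its Grundy value is 1.
Stack B is a plain Nim stack of size 7, so its Grundy value is 7.
Stack C is a plain Nim stack of size 5, so its Grundy value is 5.
The value of a disjunctive sum is the nim-sum of the parts.
Combined value = 1 ⊕ 7 ⊕ 5 = 3.

3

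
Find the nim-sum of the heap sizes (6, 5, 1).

Bitwise XOR of the heap sizes:
  110  (6)
  101  (5)
  001  (1)
  ---
  010  (2)

2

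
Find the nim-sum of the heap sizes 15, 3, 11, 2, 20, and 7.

22

Compute the nim-sum pairwise:
15 XOR 3 = 12
12 XOR 11 = 7
7 XOR 2 = 5
5 XOR 20 = 17
17 XOR 7 = 22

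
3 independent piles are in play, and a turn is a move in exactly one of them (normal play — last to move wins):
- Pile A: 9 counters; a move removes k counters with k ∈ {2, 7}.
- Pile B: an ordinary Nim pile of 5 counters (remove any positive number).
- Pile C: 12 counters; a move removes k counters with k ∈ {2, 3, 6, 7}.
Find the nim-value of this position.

For pile A, compute g(0), g(1), … with moves {2, 7}:
g(0) = mex{} = 0
g(1) = mex{} = 0
g(2) = mex{0} = 1
g(3) = mex{0} = 1
g(4) = mex{1} = 0
g(5) = mex{1} = 0
g(6) = mex{0} = 1
g(7) = mex{0} = 1
g(8) = mex{0,1} = 2
g(9) = mex{1} = 0
So g(9) = 0.
Pile B is a plain Nim pile of size 5, so its Grundy value is 5.
For pile C, compute g(0), g(1), … with moves {2, 3, 6, 7}:
k:     0  1  2  3  4  5  6  7  8  9 10 11 12
g(k):  0  0  1  1  2  0  3  1  2  0  0  1  1
So g(12) = 1.
By the Sprague-Grundy theorem, the Grundy value of a sum of independent games is the XOR of the component values.
Combined value = 0 ⊕ 5 ⊕ 1 = 4.

4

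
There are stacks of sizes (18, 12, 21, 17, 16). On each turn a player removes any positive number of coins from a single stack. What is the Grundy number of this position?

10

Compute the nim-sum pairwise:
18 ⊕ 12 = 30
30 ⊕ 21 = 11
11 ⊕ 17 = 26
26 ⊕ 16 = 10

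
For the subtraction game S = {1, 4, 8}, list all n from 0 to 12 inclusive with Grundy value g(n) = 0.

0, 2, 5, 7, 12

Compute g(0), g(1), … for moves {1, 4, 8}:
k:     0  1  2  3  4  5  6  7  8  9 10 11 12
g(k):  0  1  0  1  2  0  1  0  1  2  3  2  0
The P-positions (g = 0) in 0..12 are 0, 2, 5, 7, 12.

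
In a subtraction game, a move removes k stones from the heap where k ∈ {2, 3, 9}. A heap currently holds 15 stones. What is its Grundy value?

2

Build the Grundy sequence with g(k) = mex{g(k−s) : s ∈ {2, 3, 9}, s ≤ k}:
k:     0  1  2  3  4  5  6  7  8  9 10 11 12 13 14 15
g(k):  0  0  1  1  2  0  0  1  1  2  2  0  0  1  1  2
So g(15) = 2.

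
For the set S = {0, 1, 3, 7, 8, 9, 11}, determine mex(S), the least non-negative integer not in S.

2

The values 0, 1 are all present; 2 is the first non-negative integer missing from the set.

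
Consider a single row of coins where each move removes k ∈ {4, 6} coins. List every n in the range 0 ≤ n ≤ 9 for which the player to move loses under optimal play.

Grundy values for subtraction set {4, 6}:
g(0) = mex{} = 0
g(1) = mex{} = 0
g(2) = mex{} = 0
g(3) = mex{} = 0
g(4) = mex{0} = 1
g(5) = mex{0} = 1
g(6) = mex{0} = 1
g(7) = mex{0} = 1
g(8) = mex{0,1} = 2
g(9) = mex{0,1} = 2
The P-positions (g = 0) in 0..9 are 0, 1, 2, 3.

0, 1, 2, 3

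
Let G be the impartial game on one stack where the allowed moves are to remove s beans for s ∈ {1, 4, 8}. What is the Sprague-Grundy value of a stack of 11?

2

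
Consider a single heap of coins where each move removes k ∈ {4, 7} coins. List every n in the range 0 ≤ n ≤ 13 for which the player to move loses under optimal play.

0, 1, 2, 3, 11, 12, 13

Build the Grundy sequence with g(k) = mex{g(k−s) : s ∈ {4, 7}, s ≤ k}:
g(0) = mex{} = 0
g(1) = mex{} = 0
g(2) = mex{} = 0
g(3) = mex{} = 0
g(4) = mex{0} = 1
g(5) = mex{0} = 1
g(6) = mex{0} = 1
g(7) = mex{0} = 1
g(8) = mex{0,1} = 2
g(9) = mex{0,1} = 2
g(10) = mex{0,1} = 2
g(11) = mex{1} = 0
g(12) = mex{1,2} = 0
g(13) = mex{1,2} = 0
The P-positions (g = 0) in 0..13 are 0, 1, 2, 3, 11, 12, 13.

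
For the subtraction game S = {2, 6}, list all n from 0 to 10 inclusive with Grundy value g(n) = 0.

0, 1, 4, 5, 8, 9

Build the Grundy sequence with g(k) = mex{g(k−s) : s ∈ {2, 6}, s ≤ k}:
k:     0  1  2  3  4  5  6  7  8  9 10
g(k):  0  0  1  1  0  0  1  1  0  0  1
The P-positions (g = 0) in 0..10 are 0, 1, 4, 5, 8, 9.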